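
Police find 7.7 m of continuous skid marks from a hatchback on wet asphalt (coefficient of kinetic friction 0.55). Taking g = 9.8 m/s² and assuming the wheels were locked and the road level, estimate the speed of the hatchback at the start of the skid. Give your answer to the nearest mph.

Initial speed ≈ 20 mph

Deceleration a = μg = 0.55 × 9.8 = 5.390 m/s².
v = √(2a·d) = √(2 × 5.390 × 7.7) = √83.006 = 9.1108 m/s.
= 9.1108 ÷ 0.44704 = 20.380 mph.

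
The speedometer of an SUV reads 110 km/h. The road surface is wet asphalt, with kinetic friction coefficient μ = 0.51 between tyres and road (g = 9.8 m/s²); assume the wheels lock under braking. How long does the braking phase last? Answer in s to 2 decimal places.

110 km/h ÷ 3.6 = 30.5556 m/s.
a = μg = 0.51 × 9.8 = 4.998 m/s².
Braking time = v/a = 30.5556 / 4.998 = 6.114 s.

Braking time ≈ 6.11 s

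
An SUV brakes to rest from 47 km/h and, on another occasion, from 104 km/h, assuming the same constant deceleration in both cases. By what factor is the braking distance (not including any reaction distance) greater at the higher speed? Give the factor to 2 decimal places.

Braking distance d = v²/(2a), so with a fixed, d ∝ v².
Factor = (104/47)² = 2.2128² = 4.8965.

Factor ≈ 4.90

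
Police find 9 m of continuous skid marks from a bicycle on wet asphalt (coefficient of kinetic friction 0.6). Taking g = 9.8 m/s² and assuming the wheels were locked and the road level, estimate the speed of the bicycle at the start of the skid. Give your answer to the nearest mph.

Initial speed ≈ 23 mph

Deceleration a = μg = 0.6 × 9.8 = 5.880 m/s².
v = √(2a·d) = √(2 × 5.880 × 9) = √105.840 = 10.2879 m/s.
= 10.2879 ÷ 0.44704 = 23.013 mph.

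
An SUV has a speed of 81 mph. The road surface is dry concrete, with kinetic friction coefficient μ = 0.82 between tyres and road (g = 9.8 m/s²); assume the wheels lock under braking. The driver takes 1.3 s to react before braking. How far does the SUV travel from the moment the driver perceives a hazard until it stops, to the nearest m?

Total stopping distance ≈ 129 m

81 mph × 0.44704 = 36.2102 m/s.
a = μg = 0.82 × 9.8 = 8.036 m/s².
Reaction distance = v·t_r = 36.2102 × 1.3 = 47.073 m.
Braking distance = v²/(2a) = 36.2102² / (2 × 8.036) = 1311.179 / 16.072 = 81.582 m.
Total = 47.073 + 81.582 = 128.655 m.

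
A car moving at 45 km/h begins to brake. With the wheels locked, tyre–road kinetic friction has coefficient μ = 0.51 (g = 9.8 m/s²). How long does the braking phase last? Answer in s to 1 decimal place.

Braking time ≈ 2.5 s

45 km/h ÷ 3.6 = 12.5000 m/s.
a = μg = 0.51 × 9.8 = 4.998 m/s².
Braking time = v/a = 12.5000 / 4.998 = 2.501 s.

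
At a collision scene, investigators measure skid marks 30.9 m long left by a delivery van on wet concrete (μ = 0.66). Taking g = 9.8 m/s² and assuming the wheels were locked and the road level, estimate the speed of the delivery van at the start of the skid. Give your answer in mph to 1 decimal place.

Deceleration a = μg = 0.66 × 9.8 = 6.468 m/s².
v = √(2a·d) = √(2 × 6.468 × 30.9) = √399.722 = 19.9930 m/s.
= 19.9930 ÷ 0.44704 = 44.723 mph.

Initial speed ≈ 44.7 mph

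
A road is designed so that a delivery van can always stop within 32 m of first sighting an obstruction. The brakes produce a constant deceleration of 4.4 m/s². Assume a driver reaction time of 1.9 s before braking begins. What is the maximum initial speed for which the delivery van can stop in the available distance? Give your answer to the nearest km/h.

Stopping distance: v·t_r + v²/(2a) = 32 with t_r = 1.9 s and a = 4.400 m/s².
So v² + 16.720 v − 281.60 = 0.
Positive root: v = −a·t_r + √((a·t_r)² + 2a·d) = −8.360 + √(69.890 + 281.60) = 10.3881 m/s.
10.3881 m/s × 3.6 = 37.397 km/h.

Maximum speed ≈ 37 km/h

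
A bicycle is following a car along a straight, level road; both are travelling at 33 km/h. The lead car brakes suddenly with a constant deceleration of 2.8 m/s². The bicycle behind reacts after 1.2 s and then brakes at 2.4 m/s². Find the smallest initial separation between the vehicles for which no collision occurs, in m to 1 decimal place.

Minimum gap ≈ 13.5 m

33 km/h ÷ 3.6 = 9.1667 m/s.
Leader travels v²/(2a_L) = 84.028 / 5.600 = 15.005 m before stopping.
Follower covers v·t_r = 9.1667 × 1.2 = 11.000 m while reacting, then v²/(2a_F) = 84.028 / 4.800 = 17.506 m while braking, for a total of 11.000 + 17.506 = 28.506 m.
Since a_F ≤ a_L and the follower starts braking later, the follower is never slower than the leader, so the closest approach is when both have stopped.
Minimum gap = 28.506 − 15.005 = 13.501 m.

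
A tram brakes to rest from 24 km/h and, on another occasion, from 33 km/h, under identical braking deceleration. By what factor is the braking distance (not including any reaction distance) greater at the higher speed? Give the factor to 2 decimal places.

Factor ≈ 1.89

Braking distance d = v²/(2a), so with a fixed, d ∝ v².
Factor = (33/24)² = 1.3750² = 1.8906.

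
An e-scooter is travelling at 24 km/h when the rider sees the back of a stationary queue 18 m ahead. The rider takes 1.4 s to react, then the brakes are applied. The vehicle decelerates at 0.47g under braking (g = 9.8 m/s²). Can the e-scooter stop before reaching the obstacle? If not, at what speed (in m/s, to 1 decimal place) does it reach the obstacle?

24 km/h ÷ 3.6 = 6.6667 m/s.
a = 0.47 × 9.8 = 4.606 m/s².
Reaction distance = 6.6667 × 1.4 = 9.333 m.
Braking distance = v²/(2a) = 44.445 / 9.212 = 4.825 m.
Total stopping distance = 9.333 + 4.825 = 14.158 m, vs 18 m available — it stops with 18 − 14.158 = 3.842 m to spare.

Yes — it stops about 3.8 m short of the obstacle, so it never reaches it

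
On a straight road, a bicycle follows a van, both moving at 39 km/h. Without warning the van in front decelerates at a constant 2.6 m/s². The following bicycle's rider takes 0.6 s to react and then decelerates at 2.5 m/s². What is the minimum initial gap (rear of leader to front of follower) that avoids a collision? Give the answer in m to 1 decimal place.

39 km/h ÷ 3.6 = 10.8333 m/s.
Leader travels v²/(2a_L) = 117.360 / 5.200 = 22.569 m before stopping.
Follower covers v·t_r = 10.8333 × 0.6 = 6.500 m while reacting, then v²/(2a_F) = 117.360 / 5.000 = 23.472 m while braking, for a total of 6.500 + 23.472 = 29.972 m.
Since a_F ≤ a_L and the follower starts braking later, the follower is never slower than the leader, so the closest approach is when both have stopped.
Minimum gap = 29.972 − 22.569 = 7.403 m.

Minimum gap ≈ 7.4 m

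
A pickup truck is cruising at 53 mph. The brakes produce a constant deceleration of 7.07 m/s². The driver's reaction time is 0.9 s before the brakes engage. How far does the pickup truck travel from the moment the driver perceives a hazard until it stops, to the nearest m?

53 mph × 0.44704 = 23.6931 m/s.
Reaction distance = v·t_r = 23.6931 × 0.9 = 21.324 m.
Braking distance = v²/(2a) = 23.6931² / (2 × 7.070) = 561.363 / 14.140 = 39.700 m.
Total = 21.324 + 39.700 = 61.024 m.

Total stopping distance ≈ 61 m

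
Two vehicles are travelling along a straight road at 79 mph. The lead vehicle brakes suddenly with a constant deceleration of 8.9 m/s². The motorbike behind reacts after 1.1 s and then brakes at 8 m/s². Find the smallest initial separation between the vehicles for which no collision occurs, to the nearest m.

Minimum gap ≈ 47 m

79 mph × 0.44704 = 35.3162 m/s.
Leader travels v²/(2a_L) = 1247.234 / 17.800 = 70.069 m before stopping.
Follower covers v·t_r = 35.3162 × 1.1 = 38.848 m while reacting, then v²/(2a_F) = 1247.234 / 16.000 = 77.952 m while braking, for a total of 38.848 + 77.952 = 116.800 m.
Since a_F ≤ a_L and the follower starts braking later, the follower is never slower than the leader, so the closest approach is when both have stopped.
Minimum gap = 116.800 − 70.069 = 46.731 m.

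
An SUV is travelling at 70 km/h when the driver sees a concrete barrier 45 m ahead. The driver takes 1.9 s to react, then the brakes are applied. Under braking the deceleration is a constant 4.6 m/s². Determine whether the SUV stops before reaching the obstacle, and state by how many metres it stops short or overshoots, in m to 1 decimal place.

70 km/h ÷ 3.6 = 19.4444 m/s.
Reaction distance = 19.4444 × 1.9 = 36.944 m.
Braking distance = v²/(2a) = 378.085 / 9.200 = 41.096 m.
Total stopping distance = 36.944 + 41.096 = 78.040 m, vs 45 m available — it cannot stop in time and overshoots by 78.040 − 45 = 33.040 m.

No — it overshoots by 33.0 m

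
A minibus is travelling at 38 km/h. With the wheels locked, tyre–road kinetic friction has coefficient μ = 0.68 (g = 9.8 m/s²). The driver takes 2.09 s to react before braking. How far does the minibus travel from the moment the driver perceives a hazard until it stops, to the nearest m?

38 km/h ÷ 3.6 = 10.5556 m/s.
a = μg = 0.68 × 9.8 = 6.664 m/s².
Reaction distance = v·t_r = 10.5556 × 2.09 = 22.061 m.
Braking distance = v²/(2a) = 10.5556² / (2 × 6.664) = 111.421 / 13.328 = 8.360 m.
Total = 22.061 + 8.360 = 30.421 m.

Total stopping distance ≈ 30 m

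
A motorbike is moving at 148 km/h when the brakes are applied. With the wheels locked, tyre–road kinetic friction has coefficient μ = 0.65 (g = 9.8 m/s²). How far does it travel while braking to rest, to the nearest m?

148 km/h ÷ 3.6 = 41.1111 m/s.
a = μg = 0.65 × 9.8 = 6.370 m/s².
Braking distance = v²/(2a) = 41.1111² / (2 × 6.370) = 1690.123 / 12.740 = 132.663 m.

Braking distance ≈ 133 m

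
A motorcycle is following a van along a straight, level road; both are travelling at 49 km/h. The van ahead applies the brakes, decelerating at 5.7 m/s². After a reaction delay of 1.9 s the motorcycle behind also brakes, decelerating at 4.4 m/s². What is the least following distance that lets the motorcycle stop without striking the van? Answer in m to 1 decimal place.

49 km/h ÷ 3.6 = 13.6111 m/s.
Leader travels v²/(2a_L) = 185.262 / 11.400 = 16.251 m before stopping.
Follower covers v·t_r = 13.6111 × 1.9 = 25.861 m while reacting, then v²/(2a_F) = 185.262 / 8.800 = 21.052 m while braking, for a total of 25.861 + 21.052 = 46.913 m.
Since a_F ≤ a_L and the follower starts braking later, the follower is never slower than the leader, so the closest approach is when both have stopped.
Minimum gap = 46.913 − 16.251 = 30.662 m.

Minimum gap ≈ 30.7 m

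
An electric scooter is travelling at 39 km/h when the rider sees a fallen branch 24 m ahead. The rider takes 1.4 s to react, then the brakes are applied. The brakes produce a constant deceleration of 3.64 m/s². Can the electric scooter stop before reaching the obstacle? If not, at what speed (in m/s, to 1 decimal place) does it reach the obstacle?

39 km/h ÷ 3.6 = 10.8333 m/s.
Reaction distance = 10.8333 × 1.4 = 15.167 m.
Braking distance needed to stop: v²/(2a) = 117.360 / 7.280 = 16.121 m, so total needed = 15.167 + 16.121 = 31.288 m > 24 m — it cannot stop.
Distance remaining when braking begins: 24 − 15.167 = 8.833 m.
v² = v₀² − 2a·d = 117.360 − 2 × 3.640 × 8.833 = 53.056 m²/s².
v = √53.056 = 7.284 m/s.

No — it strikes the obstacle at 7.3 m/s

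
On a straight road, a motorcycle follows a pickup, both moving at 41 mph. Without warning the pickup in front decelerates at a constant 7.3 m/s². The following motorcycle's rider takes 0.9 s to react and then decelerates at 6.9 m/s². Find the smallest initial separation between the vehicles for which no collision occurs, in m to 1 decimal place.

Minimum gap ≈ 17.8 m

41 mph × 0.44704 = 18.3286 m/s.
Leader travels v²/(2a_L) = 335.938 / 14.600 = 23.009 m before stopping.
Follower covers v·t_r = 18.3286 × 0.9 = 16.496 m while reacting, then v²/(2a_F) = 335.938 / 13.800 = 24.343 m while braking, for a total of 16.496 + 24.343 = 40.839 m.
Since a_F ≤ a_L and the follower starts braking later, the follower is never slower than the leader, so the closest approach is when both have stopped.
Minimum gap = 40.839 − 23.009 = 17.830 m.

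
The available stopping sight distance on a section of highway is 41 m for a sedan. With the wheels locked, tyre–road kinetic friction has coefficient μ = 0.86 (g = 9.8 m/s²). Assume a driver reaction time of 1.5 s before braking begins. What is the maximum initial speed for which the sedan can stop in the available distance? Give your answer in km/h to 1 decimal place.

a = μg = 0.86 × 9.8 = 8.428 m/s².
Stopping distance: v·t_r + v²/(2a) = 41 with t_r = 1.5 s and a = 8.428 m/s².
So v² + 25.284 v − 691.10 = 0.
Positive root: v = −a·t_r + √((a·t_r)² + 2a·d) = −12.642 + √(159.820 + 691.10) = 16.5285 m/s.
16.5285 m/s × 3.6 = 59.503 km/h.

Maximum speed ≈ 59.5 km/h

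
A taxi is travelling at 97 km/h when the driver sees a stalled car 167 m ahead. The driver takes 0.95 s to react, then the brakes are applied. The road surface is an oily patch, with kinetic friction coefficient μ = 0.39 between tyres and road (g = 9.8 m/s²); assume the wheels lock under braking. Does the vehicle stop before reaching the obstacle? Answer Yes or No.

97 km/h ÷ 3.6 = 26.9444 m/s.
a = μg = 0.39 × 9.8 = 3.822 m/s².
Reaction distance = 26.9444 × 0.95 = 25.597 m.
Braking distance = v²/(2a) = 726.001 / 7.644 = 94.977 m.
Total stopping distance = 25.597 + 94.977 = 120.574 m, vs 167 m available — it stops with 167 − 120.574 = 46.426 m to spare.

Yes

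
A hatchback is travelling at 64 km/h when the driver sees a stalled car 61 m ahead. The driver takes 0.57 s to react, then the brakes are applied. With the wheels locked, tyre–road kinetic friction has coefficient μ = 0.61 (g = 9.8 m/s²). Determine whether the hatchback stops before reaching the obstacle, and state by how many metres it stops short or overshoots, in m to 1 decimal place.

Yes — it stops 24.4 m short of the obstacle

64 km/h ÷ 3.6 = 17.7778 m/s.
a = μg = 0.61 × 9.8 = 5.978 m/s².
Reaction distance = 17.7778 × 0.57 = 10.133 m.
Braking distance = v²/(2a) = 316.050 / 11.956 = 26.434 m.
Total stopping distance = 10.133 + 26.434 = 36.567 m, vs 61 m available — it stops with 61 − 36.567 = 24.433 m to spare.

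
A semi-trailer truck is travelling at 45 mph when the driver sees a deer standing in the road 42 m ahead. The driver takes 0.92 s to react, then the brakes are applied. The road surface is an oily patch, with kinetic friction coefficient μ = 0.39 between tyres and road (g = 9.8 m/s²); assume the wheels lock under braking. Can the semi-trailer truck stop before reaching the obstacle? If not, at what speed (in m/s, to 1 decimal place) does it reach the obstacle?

No — it strikes the obstacle at 15.0 m/s

45 mph × 0.44704 = 20.1168 m/s.
a = μg = 0.39 × 9.8 = 3.822 m/s².
Reaction distance = 20.1168 × 0.92 = 18.507 m.
Braking distance needed to stop: v²/(2a) = 404.686 / 7.644 = 52.942 m, so total needed = 18.507 + 52.942 = 71.449 m > 42 m — it cannot stop.
Distance remaining when braking begins: 42 − 18.507 = 23.493 m.
v² = v₀² − 2a·d = 404.686 − 2 × 3.822 × 23.493 = 225.106 m²/s².
v = √225.106 = 15.004 m/s.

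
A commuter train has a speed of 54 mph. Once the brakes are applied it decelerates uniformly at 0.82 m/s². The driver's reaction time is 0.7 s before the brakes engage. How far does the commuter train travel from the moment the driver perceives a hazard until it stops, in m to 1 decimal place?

Total stopping distance ≈ 372.2 m

54 mph × 0.44704 = 24.1402 m/s.
Reaction distance = v·t_r = 24.1402 × 0.7 = 16.898 m.
Braking distance = v²/(2a) = 24.1402² / (2 × 0.820) = 582.749 / 1.640 = 355.335 m.
Total = 16.898 + 355.335 = 372.233 m.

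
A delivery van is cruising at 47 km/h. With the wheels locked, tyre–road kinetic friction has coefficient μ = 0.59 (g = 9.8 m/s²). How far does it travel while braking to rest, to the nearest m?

47 km/h ÷ 3.6 = 13.0556 m/s.
a = μg = 0.59 × 9.8 = 5.782 m/s².
Braking distance = v²/(2a) = 13.0556² / (2 × 5.782) = 170.449 / 11.564 = 14.740 m.

Braking distance ≈ 15 m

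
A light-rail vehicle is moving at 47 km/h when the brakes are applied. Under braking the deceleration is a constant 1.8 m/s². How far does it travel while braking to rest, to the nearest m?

47 km/h ÷ 3.6 = 13.0556 m/s.
Braking distance = v²/(2a) = 13.0556² / (2 × 1.800) = 170.449 / 3.600 = 47.347 m.

Braking distance ≈ 47 m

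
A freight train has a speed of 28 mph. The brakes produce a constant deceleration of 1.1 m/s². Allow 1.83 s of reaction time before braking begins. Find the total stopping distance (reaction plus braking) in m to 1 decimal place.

28 mph × 0.44704 = 12.5171 m/s.
Reaction distance = v·t_r = 12.5171 × 1.83 = 22.906 m.
Braking distance = v²/(2a) = 12.5171² / (2 × 1.100) = 156.678 / 2.200 = 71.217 m.
Total = 22.906 + 71.217 = 94.123 m.

Total stopping distance ≈ 94.1 m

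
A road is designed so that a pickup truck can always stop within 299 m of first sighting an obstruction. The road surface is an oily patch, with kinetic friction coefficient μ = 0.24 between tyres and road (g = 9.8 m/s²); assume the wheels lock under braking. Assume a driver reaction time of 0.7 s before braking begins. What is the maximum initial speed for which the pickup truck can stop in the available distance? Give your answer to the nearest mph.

Maximum speed ≈ 80 mph

a = μg = 0.24 × 9.8 = 2.352 m/s².
Stopping distance: v·t_r + v²/(2a) = 299 with t_r = 0.7 s and a = 2.352 m/s².
So v² + 3.293 v − 1406.50 = 0.
Positive root: v = −a·t_r + √((a·t_r)² + 2a·d) = −1.646 + √(2.709 + 1406.50) = 35.8934 m/s.
35.8934 m/s ÷ 0.44704 = 80.291 mph.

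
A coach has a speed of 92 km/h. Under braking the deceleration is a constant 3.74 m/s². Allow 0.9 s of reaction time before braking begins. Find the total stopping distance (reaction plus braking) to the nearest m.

92 km/h ÷ 3.6 = 25.5556 m/s.
Reaction distance = v·t_r = 25.5556 × 0.9 = 23.000 m.
Braking distance = v²/(2a) = 25.5556² / (2 × 3.740) = 653.089 / 7.480 = 87.311 m.
Total = 23.000 + 87.311 = 110.311 m.

Total stopping distance ≈ 110 m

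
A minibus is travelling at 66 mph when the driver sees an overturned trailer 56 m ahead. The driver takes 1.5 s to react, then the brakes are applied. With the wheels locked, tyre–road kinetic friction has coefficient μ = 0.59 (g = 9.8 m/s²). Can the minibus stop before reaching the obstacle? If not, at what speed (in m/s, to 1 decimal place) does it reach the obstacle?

66 mph × 0.44704 = 29.5046 m/s.
a = μg = 0.59 × 9.8 = 5.782 m/s².
Reaction distance = 29.5046 × 1.5 = 44.257 m.
Braking distance needed to stop: v²/(2a) = 870.521 / 11.564 = 75.279 m, so total needed = 44.257 + 75.279 = 119.536 m > 56 m — it cannot stop.
Distance remaining when braking begins: 56 − 44.257 = 11.743 m.
v² = v₀² − 2a·d = 870.521 − 2 × 5.782 × 11.743 = 734.725 m²/s².
v = √734.725 = 27.106 m/s.

No — it strikes the obstacle at 27.1 m/s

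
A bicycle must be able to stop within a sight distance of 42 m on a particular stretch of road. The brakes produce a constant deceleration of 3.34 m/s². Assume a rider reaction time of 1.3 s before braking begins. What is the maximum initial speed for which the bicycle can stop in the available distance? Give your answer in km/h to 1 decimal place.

Maximum speed ≈ 46.7 km/h

Stopping distance: v·t_r + v²/(2a) = 42 with t_r = 1.3 s and a = 3.340 m/s².
So v² + 8.684 v − 280.56 = 0.
Positive root: v = −a·t_r + √((a·t_r)² + 2a·d) = −4.342 + √(18.853 + 280.56) = 12.9616 m/s.
12.9616 m/s × 3.6 = 46.662 km/h.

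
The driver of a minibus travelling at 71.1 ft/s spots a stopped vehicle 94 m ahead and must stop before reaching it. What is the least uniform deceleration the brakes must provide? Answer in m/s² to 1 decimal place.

71.1 ft/s × 0.3048 = 21.6713 m/s.
v² = 2a·d ⇒ a = v²/(2d) = 21.6713² / (2 × 94.000) = 469.645 / 188.000 = 2.4981 m/s².

Required deceleration ≈ 2.5 m/s²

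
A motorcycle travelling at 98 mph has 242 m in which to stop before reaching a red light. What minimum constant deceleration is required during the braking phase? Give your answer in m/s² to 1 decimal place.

Required deceleration ≈ 4.0 m/s²

98 mph × 0.44704 = 43.8099 m/s.
v² = 2a·d ⇒ a = v²/(2d) = 43.8099² / (2 × 242.000) = 1919.307 / 484.000 = 3.9655 m/s².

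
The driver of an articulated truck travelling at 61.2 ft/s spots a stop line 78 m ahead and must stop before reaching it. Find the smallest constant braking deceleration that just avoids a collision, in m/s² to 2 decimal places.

61.2 ft/s × 0.3048 = 18.6538 m/s.
v² = 2a·d ⇒ a = v²/(2d) = 18.6538² / (2 × 78.000) = 347.964 / 156.000 = 2.2305 m/s².

Required deceleration ≈ 2.23 m/s²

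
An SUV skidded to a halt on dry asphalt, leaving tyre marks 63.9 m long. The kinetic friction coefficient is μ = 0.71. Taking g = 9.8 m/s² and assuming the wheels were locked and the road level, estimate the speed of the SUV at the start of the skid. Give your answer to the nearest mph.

Deceleration a = μg = 0.71 × 9.8 = 6.958 m/s².
v = √(2a·d) = √(2 × 6.958 × 63.9) = √889.232 = 29.8200 m/s.
= 29.8200 ÷ 0.44704 = 66.705 mph.

Initial speed ≈ 67 mph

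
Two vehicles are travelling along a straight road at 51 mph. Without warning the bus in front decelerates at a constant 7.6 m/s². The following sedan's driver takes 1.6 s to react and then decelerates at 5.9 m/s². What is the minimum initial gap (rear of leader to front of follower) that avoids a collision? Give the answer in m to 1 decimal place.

51 mph × 0.44704 = 22.7990 m/s.
Leader travels v²/(2a_L) = 519.794 / 15.200 = 34.197 m before stopping.
Follower covers v·t_r = 22.7990 × 1.6 = 36.478 m while reacting, then v²/(2a_F) = 519.794 / 11.800 = 44.050 m while braking, for a total of 36.478 + 44.050 = 80.528 m.
Since a_F ≤ a_L and the follower starts braking later, the follower is never slower than the leader, so the closest approach is when both have stopped.
Minimum gap = 80.528 − 34.197 = 46.331 m.

Minimum gap ≈ 46.3 m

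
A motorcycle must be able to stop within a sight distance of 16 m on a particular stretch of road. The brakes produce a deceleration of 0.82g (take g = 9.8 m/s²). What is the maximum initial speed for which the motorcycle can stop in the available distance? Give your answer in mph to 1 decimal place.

a = 0.82 × 9.8 = 8.036 m/s².
v²/(2a) = d ⇒ v = √(2 × 8.036 × 16) = √257.15 = 16.0359 m/s.
16.0359 m/s ÷ 0.44704 = 35.871 mph.

Maximum speed ≈ 35.9 mph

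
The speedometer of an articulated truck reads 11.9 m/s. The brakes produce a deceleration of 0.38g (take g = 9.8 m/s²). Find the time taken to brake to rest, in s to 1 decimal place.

a = 0.38 × 9.8 = 3.724 m/s².
Braking time = v/a = 11.9000 / 3.724 = 3.195 s.

Braking time ≈ 3.2 s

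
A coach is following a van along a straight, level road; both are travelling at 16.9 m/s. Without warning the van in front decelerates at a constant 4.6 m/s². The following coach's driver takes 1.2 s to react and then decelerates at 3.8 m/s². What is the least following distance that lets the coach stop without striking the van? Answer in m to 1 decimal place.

Minimum gap ≈ 26.8 m

Leader travels v²/(2a_L) = 285.610 / 9.200 = 31.045 m before stopping.
Follower covers v·t_r = 16.9000 × 1.2 = 20.280 m while reacting, then v²/(2a_F) = 285.610 / 7.600 = 37.580 m while braking, for a total of 20.280 + 37.580 = 57.860 m.
Since a_F ≤ a_L and the follower starts braking later, the follower is never slower than the leader, so the closest approach is when both have stopped.
Minimum gap = 57.860 − 31.045 = 26.815 m.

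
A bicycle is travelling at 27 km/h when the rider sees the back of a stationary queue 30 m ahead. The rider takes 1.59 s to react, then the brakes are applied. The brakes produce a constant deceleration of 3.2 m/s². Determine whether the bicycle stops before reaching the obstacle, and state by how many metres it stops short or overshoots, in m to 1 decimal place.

27 km/h ÷ 3.6 = 7.5000 m/s.
Reaction distance = 7.5000 × 1.59 = 11.925 m.
Braking distance = v²/(2a) = 56.250 / 6.400 = 8.789 m.
Total stopping distance = 11.925 + 8.789 = 20.714 m, vs 30 m available — it stops with 30 − 20.714 = 9.286 m to spare.

Yes — it stops 9.3 m short of the obstacle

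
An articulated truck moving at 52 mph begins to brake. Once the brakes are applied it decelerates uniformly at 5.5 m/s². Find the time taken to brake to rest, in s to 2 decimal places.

52 mph × 0.44704 = 23.2461 m/s.
Braking time = v/a = 23.2461 / 5.500 = 4.227 s.

Braking time ≈ 4.23 s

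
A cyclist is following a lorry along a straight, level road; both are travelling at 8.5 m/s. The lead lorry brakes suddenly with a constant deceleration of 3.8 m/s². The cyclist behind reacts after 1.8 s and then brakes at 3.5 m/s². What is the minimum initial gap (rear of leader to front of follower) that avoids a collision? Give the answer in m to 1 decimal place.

Minimum gap ≈ 16.1 m

Leader travels v²/(2a_L) = 72.250 / 7.600 = 9.507 m before stopping.
Follower covers v·t_r = 8.5000 × 1.8 = 15.300 m while reacting, then v²/(2a_F) = 72.250 / 7.000 = 10.321 m while braking, for a total of 15.300 + 10.321 = 25.621 m.
Since a_F ≤ a_L and the follower starts braking later, the follower is never slower than the leader, so the closest approach is when both have stopped.
Minimum gap = 25.621 − 9.507 = 16.114 m.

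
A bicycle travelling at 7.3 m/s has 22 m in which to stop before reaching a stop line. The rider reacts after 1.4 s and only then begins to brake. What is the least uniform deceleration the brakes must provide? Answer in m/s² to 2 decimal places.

Required deceleration ≈ 2.26 m/s²

Distance covered during reaction = 7.3000 × 1.4 = 10.220 m.
Distance available for braking: 22 − 10.220 = 11.780 m.
v² = 2a·d ⇒ a = v²/(2d) = 7.3000² / (2 × 11.780) = 53.290 / 23.560 = 2.2619 m/s².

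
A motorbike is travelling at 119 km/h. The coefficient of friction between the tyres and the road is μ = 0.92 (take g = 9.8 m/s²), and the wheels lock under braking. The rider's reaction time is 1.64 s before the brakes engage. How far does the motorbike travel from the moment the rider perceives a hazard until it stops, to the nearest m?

Total stopping distance ≈ 115 m

119 km/h ÷ 3.6 = 33.0556 m/s.
a = μg = 0.92 × 9.8 = 9.016 m/s².
Reaction distance = v·t_r = 33.0556 × 1.64 = 54.211 m.
Braking distance = v²/(2a) = 33.0556² / (2 × 9.016) = 1092.673 / 18.032 = 60.596 m.
Total = 54.211 + 60.596 = 114.807 m.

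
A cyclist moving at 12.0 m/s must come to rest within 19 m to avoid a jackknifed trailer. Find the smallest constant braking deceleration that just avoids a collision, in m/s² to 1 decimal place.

v² = 2a·d ⇒ a = v²/(2d) = 12.0000² / (2 × 19.000) = 144.000 / 38.000 = 3.7895 m/s².

Required deceleration ≈ 3.8 m/s²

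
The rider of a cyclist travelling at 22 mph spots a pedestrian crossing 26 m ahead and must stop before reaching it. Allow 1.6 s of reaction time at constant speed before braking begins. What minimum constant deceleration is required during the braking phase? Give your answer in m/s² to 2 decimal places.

22 mph × 0.44704 = 9.8349 m/s.
Distance covered during reaction = 9.8349 × 1.6 = 15.736 m.
Distance available for braking: 26 − 15.736 = 10.264 m.
v² = 2a·d ⇒ a = v²/(2d) = 9.8349² / (2 × 10.264) = 96.725 / 20.528 = 4.7119 m/s².

Required deceleration ≈ 4.71 m/s²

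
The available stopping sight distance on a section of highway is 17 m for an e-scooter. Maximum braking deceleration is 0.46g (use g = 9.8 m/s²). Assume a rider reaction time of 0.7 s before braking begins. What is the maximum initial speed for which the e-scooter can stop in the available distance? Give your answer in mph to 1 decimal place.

Maximum speed ≈ 21.5 mph

a = 0.46 × 9.8 = 4.508 m/s².
Stopping distance: v·t_r + v²/(2a) = 17 with t_r = 0.7 s and a = 4.508 m/s².
So v² + 6.311 v − 153.27 = 0.
Positive root: v = −a·t_r + √((a·t_r)² + 2a·d) = −3.156 + √(9.960 + 153.27) = 9.6201 m/s.
9.6201 m/s ÷ 0.44704 = 21.520 mph.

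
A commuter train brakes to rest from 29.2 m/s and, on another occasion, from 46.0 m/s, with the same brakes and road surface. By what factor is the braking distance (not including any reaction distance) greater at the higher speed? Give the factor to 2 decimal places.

Braking distance d = v²/(2a), so with a fixed, d ∝ v².
Factor = (46.0/29.2)² = 1.5753² = 2.4816.

Factor ≈ 2.48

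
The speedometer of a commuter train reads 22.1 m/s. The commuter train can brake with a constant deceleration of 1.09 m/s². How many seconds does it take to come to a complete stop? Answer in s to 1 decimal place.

Braking time = v/a = 22.1000 / 1.090 = 20.275 s.

Braking time ≈ 20.3 s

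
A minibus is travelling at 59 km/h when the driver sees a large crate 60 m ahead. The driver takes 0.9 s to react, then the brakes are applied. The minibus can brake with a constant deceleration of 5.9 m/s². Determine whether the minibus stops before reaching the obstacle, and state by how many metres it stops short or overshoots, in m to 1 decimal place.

59 km/h ÷ 3.6 = 16.3889 m/s.
Reaction distance = 16.3889 × 0.9 = 14.750 m.
Braking distance = v²/(2a) = 268.596 / 11.800 = 22.762 m.
Total stopping distance = 14.750 + 22.762 = 37.512 m, vs 60 m available — it stops with 60 − 37.512 = 22.488 m to spare.

Yes — it stops 22.5 m short of the obstacle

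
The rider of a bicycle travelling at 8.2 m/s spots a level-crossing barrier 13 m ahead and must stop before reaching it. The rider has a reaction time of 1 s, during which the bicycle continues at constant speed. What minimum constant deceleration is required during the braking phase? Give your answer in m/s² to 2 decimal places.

Required deceleration ≈ 7.00 m/s²

Distance covered during reaction = 8.2000 × 1 = 8.200 m.
Distance available for braking: 13 − 8.200 = 4.800 m.
v² = 2a·d ⇒ a = v²/(2d) = 8.2000² / (2 × 4.800) = 67.240 / 9.600 = 7.0042 m/s².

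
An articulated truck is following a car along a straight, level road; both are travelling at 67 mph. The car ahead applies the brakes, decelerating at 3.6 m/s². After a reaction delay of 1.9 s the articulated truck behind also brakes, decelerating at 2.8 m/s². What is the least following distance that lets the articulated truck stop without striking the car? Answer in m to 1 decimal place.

Minimum gap ≈ 92.5 m

67 mph × 0.44704 = 29.9517 m/s.
Leader travels v²/(2a_L) = 897.104 / 7.200 = 124.598 m before stopping.
Follower covers v·t_r = 29.9517 × 1.9 = 56.908 m while reacting, then v²/(2a_F) = 897.104 / 5.600 = 160.197 m while braking, for a total of 56.908 + 160.197 = 217.105 m.
Since a_F ≤ a_L and the follower starts braking later, the follower is never slower than the leader, so the closest approach is when both have stopped.
Minimum gap = 217.105 − 124.598 = 92.507 m.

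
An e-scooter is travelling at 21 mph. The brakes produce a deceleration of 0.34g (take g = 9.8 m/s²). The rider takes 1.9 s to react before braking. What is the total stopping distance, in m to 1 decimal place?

Total stopping distance ≈ 31.1 m

21 mph × 0.44704 = 9.3878 m/s.
a = 0.34 × 9.8 = 3.332 m/s².
Reaction distance = v·t_r = 9.3878 × 1.9 = 17.837 m.
Braking distance = v²/(2a) = 9.3878² / (2 × 3.332) = 88.131 / 6.664 = 13.225 m.
Total = 17.837 + 13.225 = 31.062 m.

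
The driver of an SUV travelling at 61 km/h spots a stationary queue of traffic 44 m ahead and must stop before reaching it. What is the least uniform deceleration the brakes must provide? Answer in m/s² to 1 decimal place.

61 km/h ÷ 3.6 = 16.9444 m/s.
v² = 2a·d ⇒ a = v²/(2d) = 16.9444² / (2 × 44.000) = 287.113 / 88.000 = 3.2626 m/s².

Required deceleration ≈ 3.3 m/s²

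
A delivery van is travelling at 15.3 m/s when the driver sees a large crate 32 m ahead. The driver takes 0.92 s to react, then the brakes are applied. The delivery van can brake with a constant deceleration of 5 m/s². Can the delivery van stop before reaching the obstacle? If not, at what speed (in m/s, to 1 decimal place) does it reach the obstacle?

No — it strikes the obstacle at 7.4 m/s

Reaction distance = 15.3000 × 0.92 = 14.076 m.
Braking distance needed to stop: v²/(2a) = 234.090 / 10.000 = 23.409 m, so total needed = 14.076 + 23.409 = 37.485 m > 32 m — it cannot stop.
Distance remaining when braking begins: 32 − 14.076 = 17.924 m.
v² = v₀² − 2a·d = 234.090 − 2 × 5.000 × 17.924 = 54.850 m²/s².
v = √54.850 = 7.406 m/s.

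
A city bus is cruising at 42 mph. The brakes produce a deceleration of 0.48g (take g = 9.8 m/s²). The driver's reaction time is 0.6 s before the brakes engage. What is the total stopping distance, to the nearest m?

42 mph × 0.44704 = 18.7757 m/s.
a = 0.48 × 9.8 = 4.704 m/s².
Reaction distance = v·t_r = 18.7757 × 0.6 = 11.265 m.
Braking distance = v²/(2a) = 18.7757² / (2 × 4.704) = 352.527 / 9.408 = 37.471 m.
Total = 11.265 + 37.471 = 48.736 m.

Total stopping distance ≈ 49 m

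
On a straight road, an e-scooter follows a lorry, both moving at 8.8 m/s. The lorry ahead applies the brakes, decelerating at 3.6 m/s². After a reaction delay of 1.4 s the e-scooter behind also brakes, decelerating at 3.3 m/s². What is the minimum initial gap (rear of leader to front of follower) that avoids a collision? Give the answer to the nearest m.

Minimum gap ≈ 13 m

Leader travels v²/(2a_L) = 77.440 / 7.200 = 10.756 m before stopping.
Follower covers v·t_r = 8.8000 × 1.4 = 12.320 m while reacting, then v²/(2a_F) = 77.440 / 6.600 = 11.733 m while braking, for a total of 12.320 + 11.733 = 24.053 m.
Since a_F ≤ a_L and the follower starts braking later, the follower is never slower than the leader, so the closest approach is when both have stopped.
Minimum gap = 24.053 − 10.756 = 13.297 m.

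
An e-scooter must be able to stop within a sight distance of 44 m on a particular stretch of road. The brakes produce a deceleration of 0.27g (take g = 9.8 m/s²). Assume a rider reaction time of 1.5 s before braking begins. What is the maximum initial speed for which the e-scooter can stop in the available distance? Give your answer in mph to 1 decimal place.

a = 0.27 × 9.8 = 2.646 m/s².
Stopping distance: v·t_r + v²/(2a) = 44 with t_r = 1.5 s and a = 2.646 m/s².
So v² + 7.938 v − 232.85 = 0.
Positive root: v = −a·t_r + √((a·t_r)² + 2a·d) = −3.969 + √(15.753 + 232.85) = 11.7981 m/s.
11.7981 m/s ÷ 0.44704 = 26.392 mph.

Maximum speed ≈ 26.4 mph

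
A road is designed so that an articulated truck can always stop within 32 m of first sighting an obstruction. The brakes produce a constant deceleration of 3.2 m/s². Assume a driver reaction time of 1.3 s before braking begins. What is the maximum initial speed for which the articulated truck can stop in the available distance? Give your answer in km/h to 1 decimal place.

Maximum speed ≈ 38.7 km/h

Stopping distance: v·t_r + v²/(2a) = 32 with t_r = 1.3 s and a = 3.200 m/s².
So v² + 8.320 v − 204.80 = 0.
Positive root: v = −a·t_r + √((a·t_r)² + 2a·d) = −4.160 + √(17.306 + 204.80) = 10.7432 m/s.
10.7432 m/s × 3.6 = 38.676 km/h.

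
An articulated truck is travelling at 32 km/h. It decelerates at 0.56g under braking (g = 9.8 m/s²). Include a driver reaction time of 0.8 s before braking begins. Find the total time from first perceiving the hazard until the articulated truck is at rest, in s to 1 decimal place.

Total time ≈ 2.4 s

32 km/h ÷ 3.6 = 8.8889 m/s.
a = 0.56 × 9.8 = 5.488 m/s².
Braking time = v/a = 8.8889 / 5.488 = 1.620 s.
Total = 0.8 + 1.620 = 2.420 s.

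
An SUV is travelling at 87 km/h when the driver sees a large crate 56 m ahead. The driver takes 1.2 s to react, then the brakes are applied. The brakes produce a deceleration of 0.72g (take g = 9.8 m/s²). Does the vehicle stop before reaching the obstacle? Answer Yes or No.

87 km/h ÷ 3.6 = 24.1667 m/s.
a = 0.72 × 9.8 = 7.056 m/s².
Reaction distance = 24.1667 × 1.2 = 29.000 m.
Braking distance = v²/(2a) = 584.029 / 14.112 = 41.385 m.
Total stopping distance = 29.000 + 41.385 = 70.385 m, vs 56 m available — it cannot stop in time and overshoots by 70.385 − 56 = 14.385 m.

No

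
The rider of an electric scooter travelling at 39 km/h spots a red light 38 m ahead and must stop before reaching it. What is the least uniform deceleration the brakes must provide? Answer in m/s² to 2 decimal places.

39 km/h ÷ 3.6 = 10.8333 m/s.
v² = 2a·d ⇒ a = v²/(2d) = 10.8333² / (2 × 38.000) = 117.360 / 76.000 = 1.5442 m/s².

Required deceleration ≈ 1.54 m/s²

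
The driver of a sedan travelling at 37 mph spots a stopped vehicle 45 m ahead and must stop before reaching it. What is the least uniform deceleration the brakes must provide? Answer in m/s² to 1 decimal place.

Required deceleration ≈ 3.0 m/s²

37 mph × 0.44704 = 16.5405 m/s.
v² = 2a·d ⇒ a = v²/(2d) = 16.5405² / (2 × 45.000) = 273.588 / 90.000 = 3.0399 m/s².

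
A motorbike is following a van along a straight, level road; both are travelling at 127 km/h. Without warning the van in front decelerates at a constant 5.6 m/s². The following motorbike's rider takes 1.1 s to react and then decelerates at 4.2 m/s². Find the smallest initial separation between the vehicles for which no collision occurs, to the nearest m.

Minimum gap ≈ 76 m

127 km/h ÷ 3.6 = 35.2778 m/s.
Leader travels v²/(2a_L) = 1244.523 / 11.200 = 111.118 m before stopping.
Follower covers v·t_r = 35.2778 × 1.1 = 38.806 m while reacting, then v²/(2a_F) = 1244.523 / 8.400 = 148.157 m while braking, for a total of 38.806 + 148.157 = 186.963 m.
Since a_F ≤ a_L and the follower starts braking later, the follower is never slower than the leader, so the closest approach is when both have stopped.
Minimum gap = 186.963 − 111.118 = 75.845 m.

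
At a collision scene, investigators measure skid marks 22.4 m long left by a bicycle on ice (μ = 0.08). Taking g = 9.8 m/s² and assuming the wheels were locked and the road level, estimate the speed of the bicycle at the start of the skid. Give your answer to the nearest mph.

Initial speed ≈ 13 mph

Deceleration a = μg = 0.08 × 9.8 = 0.784 m/s².
v = √(2a·d) = √(2 × 0.784 × 22.4) = √35.123 = 5.9265 m/s.
= 5.9265 ÷ 0.44704 = 13.257 mph.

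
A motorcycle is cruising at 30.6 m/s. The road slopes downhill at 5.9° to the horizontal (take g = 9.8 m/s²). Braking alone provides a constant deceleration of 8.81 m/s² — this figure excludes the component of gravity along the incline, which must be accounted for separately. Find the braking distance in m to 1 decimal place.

Braking distance ≈ 60.0 m

Gravity along the downhill slope reduces the braking deceleration: a_eff = 8.810 − 9.8·sin 5.9° = 8.810 − 1.007 = 7.803 m/s².
Braking distance = v²/(2a) = 30.6000² / (2 × 7.803) = 936.360 / 15.606 = 60.000 m.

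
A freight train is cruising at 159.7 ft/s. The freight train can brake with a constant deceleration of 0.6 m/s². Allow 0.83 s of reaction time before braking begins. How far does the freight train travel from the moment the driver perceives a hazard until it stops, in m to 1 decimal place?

Total stopping distance ≈ 2014.9 m

159.7 ft/s × 0.3048 = 48.6766 m/s.
Reaction distance = v·t_r = 48.6766 × 0.83 = 40.402 m.
Braking distance = v²/(2a) = 48.6766² / (2 × 0.600) = 2369.411 / 1.200 = 1974.509 m.
Total = 40.402 + 1974.509 = 2014.911 m.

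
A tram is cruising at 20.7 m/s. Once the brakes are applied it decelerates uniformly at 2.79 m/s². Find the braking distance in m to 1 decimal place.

Braking distance = v²/(2a) = 20.7000² / (2 × 2.790) = 428.490 / 5.580 = 76.790 m.

Braking distance ≈ 76.8 m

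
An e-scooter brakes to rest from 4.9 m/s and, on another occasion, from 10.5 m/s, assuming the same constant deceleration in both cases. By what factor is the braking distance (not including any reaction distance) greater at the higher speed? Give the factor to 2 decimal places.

Braking distance d = v²/(2a), so with a fixed, d ∝ v².
Factor = (10.5/4.9)² = 2.1429² = 4.5920.

Factor ≈ 4.59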